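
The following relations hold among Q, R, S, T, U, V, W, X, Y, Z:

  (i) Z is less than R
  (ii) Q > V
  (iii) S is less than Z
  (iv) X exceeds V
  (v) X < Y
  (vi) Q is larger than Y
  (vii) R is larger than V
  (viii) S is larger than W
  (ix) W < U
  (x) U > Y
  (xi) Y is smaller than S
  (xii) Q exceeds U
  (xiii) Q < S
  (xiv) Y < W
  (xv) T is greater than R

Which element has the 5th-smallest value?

U

Chaining the given pairs: V < X < Y < W < U < Q < S < Z < R < T.
Counting 5 from the smallest end gives U.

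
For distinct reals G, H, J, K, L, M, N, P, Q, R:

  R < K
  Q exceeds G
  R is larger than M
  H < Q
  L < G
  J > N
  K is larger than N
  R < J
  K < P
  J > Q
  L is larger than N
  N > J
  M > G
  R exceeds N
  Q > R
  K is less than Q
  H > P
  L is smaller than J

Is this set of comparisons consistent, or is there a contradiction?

We have J < N stated directly, yet also N < L < G < M < R < K < P < H < Q < J by chaining the others — so N < J. Contradiction.

inconsistent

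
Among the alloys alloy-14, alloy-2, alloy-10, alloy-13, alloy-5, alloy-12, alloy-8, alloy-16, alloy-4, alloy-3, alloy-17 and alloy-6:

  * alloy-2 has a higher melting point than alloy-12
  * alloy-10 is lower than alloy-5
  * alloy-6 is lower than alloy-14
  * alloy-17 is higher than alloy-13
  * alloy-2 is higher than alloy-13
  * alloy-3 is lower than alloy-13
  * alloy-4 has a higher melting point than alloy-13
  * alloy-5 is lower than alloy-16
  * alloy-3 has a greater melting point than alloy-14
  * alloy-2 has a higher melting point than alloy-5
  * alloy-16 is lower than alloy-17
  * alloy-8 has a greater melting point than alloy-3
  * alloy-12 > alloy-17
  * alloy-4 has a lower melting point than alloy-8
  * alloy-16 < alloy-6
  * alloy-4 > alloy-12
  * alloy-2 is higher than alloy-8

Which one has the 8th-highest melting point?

Piecing the relations together gives one ordering: alloy-10 < alloy-5 < alloy-16 < alloy-6 < alloy-14 < alloy-3 < alloy-13 < alloy-17 < alloy-12 < alloy-4 < alloy-8 < alloy-2.
The 8th largest is alloy-14.

alloy-14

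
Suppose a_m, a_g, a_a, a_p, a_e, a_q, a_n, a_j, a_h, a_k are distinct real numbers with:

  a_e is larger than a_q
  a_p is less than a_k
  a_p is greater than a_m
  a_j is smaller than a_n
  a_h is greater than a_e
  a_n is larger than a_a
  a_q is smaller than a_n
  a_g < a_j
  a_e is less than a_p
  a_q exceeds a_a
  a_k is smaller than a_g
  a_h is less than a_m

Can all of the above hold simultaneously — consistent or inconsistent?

Every relation is compatible with a_a < a_q < a_e < a_h < a_m < a_p < a_k < a_g < a_j < a_n; the set is consistent.

consistent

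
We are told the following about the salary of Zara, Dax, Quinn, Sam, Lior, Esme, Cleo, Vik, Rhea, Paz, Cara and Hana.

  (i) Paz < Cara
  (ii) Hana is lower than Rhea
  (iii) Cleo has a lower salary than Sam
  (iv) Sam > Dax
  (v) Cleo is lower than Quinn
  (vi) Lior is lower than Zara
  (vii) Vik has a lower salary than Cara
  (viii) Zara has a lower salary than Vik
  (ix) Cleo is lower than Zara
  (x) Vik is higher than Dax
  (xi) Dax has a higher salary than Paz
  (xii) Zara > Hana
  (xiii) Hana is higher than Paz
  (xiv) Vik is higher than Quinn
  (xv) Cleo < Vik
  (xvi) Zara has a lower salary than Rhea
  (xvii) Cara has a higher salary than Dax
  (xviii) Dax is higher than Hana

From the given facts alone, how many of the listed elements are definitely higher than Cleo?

6

Directly above Cleo: Zara, Sam, Quinn, Vik.
One step further: Rhea, Cara (6 so far).
Nothing else is reachable above Cleo; 6 in all.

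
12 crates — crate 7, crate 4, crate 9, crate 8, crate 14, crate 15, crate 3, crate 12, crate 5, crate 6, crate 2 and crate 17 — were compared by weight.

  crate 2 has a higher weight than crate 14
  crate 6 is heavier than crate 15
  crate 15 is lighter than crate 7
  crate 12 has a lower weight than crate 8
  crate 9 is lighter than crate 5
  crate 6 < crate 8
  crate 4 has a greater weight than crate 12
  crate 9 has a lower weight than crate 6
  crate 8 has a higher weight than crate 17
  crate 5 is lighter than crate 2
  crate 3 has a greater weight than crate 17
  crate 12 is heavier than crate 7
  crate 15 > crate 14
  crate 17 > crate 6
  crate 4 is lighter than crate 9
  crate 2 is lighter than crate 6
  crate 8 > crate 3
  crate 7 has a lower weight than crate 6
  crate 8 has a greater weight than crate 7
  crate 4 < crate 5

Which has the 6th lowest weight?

Piecing the relations together gives one ordering: crate 14 < crate 15 < crate 7 < crate 12 < crate 4 < crate 9 < crate 5 < crate 2 < crate 6 < crate 17 < crate 3 < crate 8.
The 6th smallest is crate 9.

crate 9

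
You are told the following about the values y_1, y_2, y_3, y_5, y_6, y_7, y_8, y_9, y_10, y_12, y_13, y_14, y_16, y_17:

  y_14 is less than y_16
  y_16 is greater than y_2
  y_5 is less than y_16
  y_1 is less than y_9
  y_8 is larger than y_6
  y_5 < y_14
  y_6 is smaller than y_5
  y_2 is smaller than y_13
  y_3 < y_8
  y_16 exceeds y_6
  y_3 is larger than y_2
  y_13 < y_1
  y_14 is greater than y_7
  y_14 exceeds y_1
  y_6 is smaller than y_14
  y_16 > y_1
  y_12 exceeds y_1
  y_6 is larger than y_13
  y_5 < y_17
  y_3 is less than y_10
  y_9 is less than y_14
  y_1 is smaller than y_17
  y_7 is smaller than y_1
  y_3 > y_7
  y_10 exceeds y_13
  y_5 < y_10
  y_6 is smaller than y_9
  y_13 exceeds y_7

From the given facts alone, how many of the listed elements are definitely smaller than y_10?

6

The elements the relations force below y_10 are y_7, y_2, y_13, y_3, y_6, y_5 — no chain reaches any other.
That is 6.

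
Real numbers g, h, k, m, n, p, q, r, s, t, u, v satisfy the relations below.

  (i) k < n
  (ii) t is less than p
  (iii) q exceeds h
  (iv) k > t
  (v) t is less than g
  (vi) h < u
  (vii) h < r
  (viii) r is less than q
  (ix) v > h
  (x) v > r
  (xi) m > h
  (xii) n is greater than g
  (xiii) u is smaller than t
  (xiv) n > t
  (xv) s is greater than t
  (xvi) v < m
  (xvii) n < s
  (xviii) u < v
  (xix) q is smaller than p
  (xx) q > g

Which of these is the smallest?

h

Chaining upward from h: directly above it, r, u, v, q, m; then t, p; then k, g, n, s.
That covers every other element, and nothing is given below h, so h is the smallest.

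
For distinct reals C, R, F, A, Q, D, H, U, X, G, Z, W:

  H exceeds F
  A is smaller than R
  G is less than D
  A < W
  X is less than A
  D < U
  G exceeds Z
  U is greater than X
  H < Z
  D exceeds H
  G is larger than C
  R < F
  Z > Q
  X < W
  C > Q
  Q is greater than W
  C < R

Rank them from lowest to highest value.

X < A < W < Q < C < R < F < H < Z < G < D < U

Nothing is placed below X, so it is least; from there X < A; A < W; W < Q; Q < C; C < R; R < F; F < H; H < Z; Z < G; G < D; D < U, each given directly.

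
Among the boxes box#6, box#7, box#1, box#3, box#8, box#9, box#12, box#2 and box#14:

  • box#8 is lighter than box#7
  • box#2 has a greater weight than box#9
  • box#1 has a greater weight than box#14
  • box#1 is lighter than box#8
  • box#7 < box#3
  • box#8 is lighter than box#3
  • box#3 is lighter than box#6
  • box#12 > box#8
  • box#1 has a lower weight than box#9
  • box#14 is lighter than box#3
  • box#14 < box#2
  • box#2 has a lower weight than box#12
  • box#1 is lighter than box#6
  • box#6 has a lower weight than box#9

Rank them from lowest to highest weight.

box#14 < box#1 < box#8 < box#7 < box#3 < box#6 < box#9 < box#2 < box#12

The consecutive links are each given: box#14 < box#1; box#1 < box#8; box#8 < box#7; box#7 < box#3; box#3 < box#6; box#6 < box#9; box#9 < box#2; box#2 < box#12.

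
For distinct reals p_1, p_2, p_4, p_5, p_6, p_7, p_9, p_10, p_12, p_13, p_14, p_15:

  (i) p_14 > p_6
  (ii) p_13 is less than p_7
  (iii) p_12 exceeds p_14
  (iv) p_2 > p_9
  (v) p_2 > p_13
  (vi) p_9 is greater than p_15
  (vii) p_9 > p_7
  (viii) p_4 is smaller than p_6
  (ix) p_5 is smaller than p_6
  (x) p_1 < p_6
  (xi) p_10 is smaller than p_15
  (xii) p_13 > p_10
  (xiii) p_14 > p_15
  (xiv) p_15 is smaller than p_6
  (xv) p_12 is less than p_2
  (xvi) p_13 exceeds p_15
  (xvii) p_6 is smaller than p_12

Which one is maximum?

p_2

Chaining downward from p_2: directly below it, p_13, p_12, p_9; then p_10, p_15, p_6, p_7, p_14; then p_4, p_1, p_5.
That covers every other element, and nothing is given above p_2, so p_2 is the maximum.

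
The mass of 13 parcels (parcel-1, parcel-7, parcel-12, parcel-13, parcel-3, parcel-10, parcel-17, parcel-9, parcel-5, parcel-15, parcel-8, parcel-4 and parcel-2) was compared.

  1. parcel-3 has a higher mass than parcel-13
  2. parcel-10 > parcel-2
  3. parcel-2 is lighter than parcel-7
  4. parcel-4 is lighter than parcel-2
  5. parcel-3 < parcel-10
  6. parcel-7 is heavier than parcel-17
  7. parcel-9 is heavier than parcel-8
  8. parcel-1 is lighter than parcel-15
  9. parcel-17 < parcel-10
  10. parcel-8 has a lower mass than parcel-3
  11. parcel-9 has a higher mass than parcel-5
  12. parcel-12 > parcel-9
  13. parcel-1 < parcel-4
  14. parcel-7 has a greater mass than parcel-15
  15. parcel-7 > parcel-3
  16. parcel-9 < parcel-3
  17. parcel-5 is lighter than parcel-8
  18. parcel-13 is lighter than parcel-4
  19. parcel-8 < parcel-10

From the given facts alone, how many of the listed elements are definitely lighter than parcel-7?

The elements the relations force below parcel-7 are parcel-13, parcel-5, parcel-1, parcel-8, parcel-17, parcel-4, parcel-15, parcel-9, parcel-3, parcel-2 — no chain reaches any other.
That is 10.

10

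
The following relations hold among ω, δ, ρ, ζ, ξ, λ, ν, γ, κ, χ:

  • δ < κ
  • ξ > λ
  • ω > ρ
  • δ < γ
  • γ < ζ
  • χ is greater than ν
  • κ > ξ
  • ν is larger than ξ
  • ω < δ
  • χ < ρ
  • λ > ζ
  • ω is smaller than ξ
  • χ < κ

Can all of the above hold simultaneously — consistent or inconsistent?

inconsistent

We have ξ < ν stated directly, yet also ν < χ < ρ < ω < δ < γ < ζ < λ < ξ by chaining the others — so ν < ξ. Contradiction.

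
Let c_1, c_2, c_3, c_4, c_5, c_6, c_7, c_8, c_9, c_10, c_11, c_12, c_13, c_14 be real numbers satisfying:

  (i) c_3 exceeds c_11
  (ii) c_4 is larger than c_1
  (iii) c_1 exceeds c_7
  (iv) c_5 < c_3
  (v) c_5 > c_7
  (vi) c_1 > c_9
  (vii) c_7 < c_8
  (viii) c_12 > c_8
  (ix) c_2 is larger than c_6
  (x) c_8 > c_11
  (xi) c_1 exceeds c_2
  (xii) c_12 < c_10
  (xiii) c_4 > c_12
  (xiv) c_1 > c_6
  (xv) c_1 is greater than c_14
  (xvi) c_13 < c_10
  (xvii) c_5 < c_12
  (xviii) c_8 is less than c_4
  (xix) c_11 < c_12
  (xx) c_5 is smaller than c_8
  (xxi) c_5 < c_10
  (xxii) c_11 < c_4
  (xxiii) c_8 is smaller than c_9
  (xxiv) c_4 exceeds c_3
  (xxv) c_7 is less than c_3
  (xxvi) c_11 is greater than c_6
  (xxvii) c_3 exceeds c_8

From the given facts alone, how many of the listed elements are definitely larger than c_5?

7

From c_5 the given relations immediately reach c_8, c_3, c_12, c_10.
From those, c_9, c_4 — 6 in total.
From those, c_1 — 7 in total.
No other element is forced above c_5 by the given relations, so the count is 7.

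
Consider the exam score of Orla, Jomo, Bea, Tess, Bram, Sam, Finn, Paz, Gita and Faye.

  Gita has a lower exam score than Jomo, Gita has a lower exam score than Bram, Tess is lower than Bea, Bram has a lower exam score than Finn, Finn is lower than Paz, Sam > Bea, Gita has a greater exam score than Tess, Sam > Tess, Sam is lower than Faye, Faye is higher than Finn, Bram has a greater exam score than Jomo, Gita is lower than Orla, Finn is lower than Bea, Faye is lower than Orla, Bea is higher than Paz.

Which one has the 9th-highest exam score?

Chaining the given pairs: Tess < Gita < Jomo < Bram < Finn < Paz < Bea < Sam < Faye < Orla.
The 9th largest is Gita.

Gita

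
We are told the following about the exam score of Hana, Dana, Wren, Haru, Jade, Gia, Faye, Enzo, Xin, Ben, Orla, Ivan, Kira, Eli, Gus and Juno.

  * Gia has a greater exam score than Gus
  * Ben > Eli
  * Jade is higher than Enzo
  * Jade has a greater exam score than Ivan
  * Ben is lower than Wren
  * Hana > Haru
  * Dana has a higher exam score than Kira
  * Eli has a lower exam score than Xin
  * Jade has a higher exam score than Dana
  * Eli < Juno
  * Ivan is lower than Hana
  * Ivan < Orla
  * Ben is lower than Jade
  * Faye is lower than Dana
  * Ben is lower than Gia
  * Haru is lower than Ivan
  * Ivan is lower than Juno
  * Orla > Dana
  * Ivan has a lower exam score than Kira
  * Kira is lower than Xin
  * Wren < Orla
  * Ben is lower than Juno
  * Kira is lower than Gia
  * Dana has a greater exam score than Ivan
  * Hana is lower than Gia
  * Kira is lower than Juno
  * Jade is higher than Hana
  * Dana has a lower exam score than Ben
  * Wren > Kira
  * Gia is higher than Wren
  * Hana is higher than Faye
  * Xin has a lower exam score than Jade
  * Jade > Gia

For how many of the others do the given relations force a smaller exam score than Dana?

4

Directly below Dana: Ivan, Kira, Faye.
One step further: Haru (4 so far).
Nothing else is reachable below Dana; 4 in all.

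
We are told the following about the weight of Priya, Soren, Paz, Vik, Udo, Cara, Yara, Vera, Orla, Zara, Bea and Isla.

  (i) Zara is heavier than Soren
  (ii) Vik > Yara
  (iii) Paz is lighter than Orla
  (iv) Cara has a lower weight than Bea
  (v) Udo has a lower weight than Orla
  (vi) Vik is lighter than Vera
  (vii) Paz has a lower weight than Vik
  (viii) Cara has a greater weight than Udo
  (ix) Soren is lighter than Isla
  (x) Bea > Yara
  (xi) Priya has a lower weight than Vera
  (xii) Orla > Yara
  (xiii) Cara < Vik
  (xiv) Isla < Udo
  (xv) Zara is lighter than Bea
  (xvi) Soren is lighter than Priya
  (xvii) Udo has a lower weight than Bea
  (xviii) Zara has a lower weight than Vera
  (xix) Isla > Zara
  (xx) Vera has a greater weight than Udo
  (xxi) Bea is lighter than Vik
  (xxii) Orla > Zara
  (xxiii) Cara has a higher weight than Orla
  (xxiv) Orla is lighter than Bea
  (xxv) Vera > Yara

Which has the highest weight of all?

Soren is not greatest since Soren < Zara; Priya is not greatest since Priya < Vera; Zara is not greatest since Zara < Vera; Paz is not greatest since Paz < Orla; Isla is not greatest since Isla < Udo; Udo is not greatest since Udo < Orla; Yara is not greatest since Yara < Vera; Orla is not greatest since Orla < Bea; Cara is not greatest since Cara < Bea; Bea is not greatest since Bea < Vik; Vik is not greatest since Vik < Vera.
Only Vera has nothing above it, so Vera is the highest weight.

Vera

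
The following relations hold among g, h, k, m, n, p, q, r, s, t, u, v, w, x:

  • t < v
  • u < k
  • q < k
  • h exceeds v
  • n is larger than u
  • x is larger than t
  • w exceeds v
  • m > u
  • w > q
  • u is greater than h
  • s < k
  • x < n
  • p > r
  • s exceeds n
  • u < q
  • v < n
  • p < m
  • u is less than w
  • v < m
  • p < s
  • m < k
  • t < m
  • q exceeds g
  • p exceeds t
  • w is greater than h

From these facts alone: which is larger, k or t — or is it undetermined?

k

t < v and v < h give t < h.
Then h < u extends the chain to u.
With u < n: t < v < h < u < n.
With n < s: t < v < h < u < n < s.
With s < k: t < v < h < u < n < s < k.
So k is larger.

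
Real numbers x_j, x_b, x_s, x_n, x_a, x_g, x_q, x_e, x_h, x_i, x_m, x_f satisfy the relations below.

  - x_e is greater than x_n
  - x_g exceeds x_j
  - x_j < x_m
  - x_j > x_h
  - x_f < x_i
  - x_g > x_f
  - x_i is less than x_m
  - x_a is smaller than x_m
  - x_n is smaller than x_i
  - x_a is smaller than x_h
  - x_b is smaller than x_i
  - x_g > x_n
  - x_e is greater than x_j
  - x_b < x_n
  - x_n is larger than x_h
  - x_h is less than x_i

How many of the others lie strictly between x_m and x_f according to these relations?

1

Chaining upward from x_f reaches: x_g, x_i.
Chaining downward from x_m reaches: x_a, x_b, x_h, x_j, x_n, x_i.
Strictly between x_f and x_m are those in both lists: x_i — 1 element.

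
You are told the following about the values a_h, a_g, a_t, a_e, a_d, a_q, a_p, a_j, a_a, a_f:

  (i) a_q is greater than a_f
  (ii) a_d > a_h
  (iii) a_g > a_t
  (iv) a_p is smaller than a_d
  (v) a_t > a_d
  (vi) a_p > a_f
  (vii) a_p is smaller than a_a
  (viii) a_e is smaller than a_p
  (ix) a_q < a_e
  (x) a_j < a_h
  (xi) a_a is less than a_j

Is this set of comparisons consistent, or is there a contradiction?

The single ordering a_f < a_q < a_e < a_p < a_a < a_j < a_h < a_d < a_t < a_g satisfies every listed relation, so no contradiction arises.

consistent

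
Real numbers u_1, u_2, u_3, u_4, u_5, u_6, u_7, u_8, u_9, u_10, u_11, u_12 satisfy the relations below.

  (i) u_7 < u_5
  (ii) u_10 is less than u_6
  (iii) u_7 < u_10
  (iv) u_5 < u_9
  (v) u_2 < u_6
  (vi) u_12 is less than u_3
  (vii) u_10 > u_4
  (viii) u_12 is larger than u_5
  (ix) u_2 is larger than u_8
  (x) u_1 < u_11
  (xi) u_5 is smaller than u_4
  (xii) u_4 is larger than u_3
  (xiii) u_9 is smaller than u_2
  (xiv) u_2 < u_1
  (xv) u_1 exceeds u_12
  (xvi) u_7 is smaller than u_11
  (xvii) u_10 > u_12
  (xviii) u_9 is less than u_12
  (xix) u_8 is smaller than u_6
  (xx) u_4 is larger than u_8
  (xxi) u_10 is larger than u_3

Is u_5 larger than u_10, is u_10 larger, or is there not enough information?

u_10

u_5 < u_9 and u_9 < u_12 give u_5 < u_12.
With u_12 < u_3: u_5 < u_9 < u_12 < u_3.
Then u_3 < u_4 extends the chain to u_4.
With u_4 < u_10: u_5 < u_9 < u_12 < u_3 < u_4 < u_10.
So u_10 is larger.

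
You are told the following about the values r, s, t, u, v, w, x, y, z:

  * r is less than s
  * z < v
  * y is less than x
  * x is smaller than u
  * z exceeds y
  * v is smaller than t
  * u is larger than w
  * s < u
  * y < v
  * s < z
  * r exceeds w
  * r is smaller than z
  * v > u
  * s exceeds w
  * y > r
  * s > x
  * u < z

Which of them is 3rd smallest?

Chaining the given pairs: w < r < y < x < s < u < z < v < t.
The 3rd smallest is y.

y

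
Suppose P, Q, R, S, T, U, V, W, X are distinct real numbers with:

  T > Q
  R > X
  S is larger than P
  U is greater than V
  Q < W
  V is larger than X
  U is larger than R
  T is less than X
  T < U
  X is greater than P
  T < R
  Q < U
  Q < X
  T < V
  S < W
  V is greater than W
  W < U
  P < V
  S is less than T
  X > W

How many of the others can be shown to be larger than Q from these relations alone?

The elements the relations force above Q are W, T, X, R, V, U — no chain reaches any other.
That is 6.

6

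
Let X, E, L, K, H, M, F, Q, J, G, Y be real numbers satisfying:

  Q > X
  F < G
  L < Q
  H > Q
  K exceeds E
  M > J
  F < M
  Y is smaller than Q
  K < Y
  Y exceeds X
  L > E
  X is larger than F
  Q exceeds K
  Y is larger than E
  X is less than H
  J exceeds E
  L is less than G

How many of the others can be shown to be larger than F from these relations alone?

6

Directly above F: X, G, M.
One step further: Y, Q, H (6 so far).
Nothing else is reachable above F; 6 in all.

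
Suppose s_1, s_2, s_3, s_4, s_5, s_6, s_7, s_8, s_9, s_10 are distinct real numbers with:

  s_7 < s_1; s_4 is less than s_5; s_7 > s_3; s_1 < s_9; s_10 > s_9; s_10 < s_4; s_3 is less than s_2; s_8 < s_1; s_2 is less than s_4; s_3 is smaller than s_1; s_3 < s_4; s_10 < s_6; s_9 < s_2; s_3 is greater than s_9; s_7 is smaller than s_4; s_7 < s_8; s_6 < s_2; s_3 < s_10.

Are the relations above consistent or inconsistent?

Chaining the given relations yields s_3 < s_7 < s_8 < s_1 < s_9, so s_3 < s_9. But one relation states s_9 < s_3. These cannot both hold.

inconsistent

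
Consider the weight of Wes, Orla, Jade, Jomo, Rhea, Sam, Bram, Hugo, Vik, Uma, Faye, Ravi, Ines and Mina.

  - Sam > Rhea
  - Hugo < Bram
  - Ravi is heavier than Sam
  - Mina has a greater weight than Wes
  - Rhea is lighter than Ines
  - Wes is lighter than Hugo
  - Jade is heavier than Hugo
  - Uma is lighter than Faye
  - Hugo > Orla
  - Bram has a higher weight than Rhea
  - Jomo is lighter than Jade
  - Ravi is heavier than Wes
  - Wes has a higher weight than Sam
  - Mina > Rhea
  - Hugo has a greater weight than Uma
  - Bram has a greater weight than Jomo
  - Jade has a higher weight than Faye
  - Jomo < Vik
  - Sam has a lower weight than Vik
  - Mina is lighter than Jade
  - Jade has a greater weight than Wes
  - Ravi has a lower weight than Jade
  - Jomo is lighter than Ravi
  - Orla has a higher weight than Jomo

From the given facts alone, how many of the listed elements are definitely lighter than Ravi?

The elements the relations force below Ravi are Jomo, Rhea, Sam, Wes — no chain reaches any other.
That is 4.

4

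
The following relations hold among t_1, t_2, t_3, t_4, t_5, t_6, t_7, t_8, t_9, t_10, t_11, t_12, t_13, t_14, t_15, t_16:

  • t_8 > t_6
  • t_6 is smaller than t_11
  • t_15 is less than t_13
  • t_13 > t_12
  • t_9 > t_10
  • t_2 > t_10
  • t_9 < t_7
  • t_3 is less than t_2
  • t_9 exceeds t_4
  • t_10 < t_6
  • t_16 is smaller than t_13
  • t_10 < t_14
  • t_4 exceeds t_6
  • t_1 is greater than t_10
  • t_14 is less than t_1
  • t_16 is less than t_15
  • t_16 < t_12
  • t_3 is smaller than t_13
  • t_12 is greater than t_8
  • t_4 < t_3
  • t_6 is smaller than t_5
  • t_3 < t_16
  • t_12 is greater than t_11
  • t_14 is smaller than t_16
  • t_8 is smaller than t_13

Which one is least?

Chaining upward from t_10: directly above it, t_6, t_14, t_2, t_1, t_9; then t_11, t_4, t_8, t_16, t_7, t_5; then t_3, t_15, t_12, t_13.
That covers every other element, and nothing is given below t_10, so t_10 is the least.

t_10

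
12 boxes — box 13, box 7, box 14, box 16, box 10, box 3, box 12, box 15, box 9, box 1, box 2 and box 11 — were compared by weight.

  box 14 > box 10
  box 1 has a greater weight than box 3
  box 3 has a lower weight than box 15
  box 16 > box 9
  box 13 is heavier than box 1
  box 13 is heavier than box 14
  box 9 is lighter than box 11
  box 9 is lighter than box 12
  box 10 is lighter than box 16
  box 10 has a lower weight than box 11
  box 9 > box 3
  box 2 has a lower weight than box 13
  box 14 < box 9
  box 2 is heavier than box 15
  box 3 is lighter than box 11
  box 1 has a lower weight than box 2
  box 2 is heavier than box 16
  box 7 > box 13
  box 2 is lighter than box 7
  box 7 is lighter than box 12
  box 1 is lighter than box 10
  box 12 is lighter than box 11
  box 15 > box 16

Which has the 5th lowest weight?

box 9

Chaining the given pairs: box 3 < box 1 < box 10 < box 14 < box 9 < box 16 < box 15 < box 2 < box 13 < box 7 < box 12 < box 11.
The 5th smallest is box 9.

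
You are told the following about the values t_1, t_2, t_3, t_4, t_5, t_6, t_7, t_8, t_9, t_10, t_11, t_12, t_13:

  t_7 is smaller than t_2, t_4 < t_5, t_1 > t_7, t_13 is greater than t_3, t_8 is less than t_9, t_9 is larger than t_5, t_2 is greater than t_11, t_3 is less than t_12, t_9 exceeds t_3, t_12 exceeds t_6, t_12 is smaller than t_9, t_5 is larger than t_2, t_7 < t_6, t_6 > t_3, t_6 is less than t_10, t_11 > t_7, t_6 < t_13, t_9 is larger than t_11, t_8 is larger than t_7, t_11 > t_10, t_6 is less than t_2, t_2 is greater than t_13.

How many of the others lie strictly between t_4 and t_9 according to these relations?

Chaining upward from t_4 reaches: t_5.
Chaining downward from t_9 reaches: t_7, t_3, t_6, t_10, t_13, t_11, t_8, t_12, t_2, t_5.
Strictly between t_4 and t_9 are those in both lists: t_5 — 1 element.

1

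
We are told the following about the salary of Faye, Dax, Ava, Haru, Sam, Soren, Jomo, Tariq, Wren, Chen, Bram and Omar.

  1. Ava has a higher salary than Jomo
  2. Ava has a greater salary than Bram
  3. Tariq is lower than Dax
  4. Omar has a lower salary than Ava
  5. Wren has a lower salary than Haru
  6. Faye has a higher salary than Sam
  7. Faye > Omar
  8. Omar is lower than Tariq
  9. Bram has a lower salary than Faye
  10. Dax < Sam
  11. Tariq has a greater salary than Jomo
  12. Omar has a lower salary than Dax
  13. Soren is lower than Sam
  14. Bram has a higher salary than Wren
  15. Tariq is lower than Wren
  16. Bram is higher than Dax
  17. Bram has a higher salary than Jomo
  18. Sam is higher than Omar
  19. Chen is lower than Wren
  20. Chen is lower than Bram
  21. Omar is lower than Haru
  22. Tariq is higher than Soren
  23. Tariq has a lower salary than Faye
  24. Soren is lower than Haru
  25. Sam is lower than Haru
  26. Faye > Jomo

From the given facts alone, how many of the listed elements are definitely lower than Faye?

9

Directly below Faye: Jomo, Omar, Tariq, Bram, Sam.
One step further: Soren, Chen, Wren, Dax (9 so far).
No other element is forced below Faye by the given relations, so the count is 9.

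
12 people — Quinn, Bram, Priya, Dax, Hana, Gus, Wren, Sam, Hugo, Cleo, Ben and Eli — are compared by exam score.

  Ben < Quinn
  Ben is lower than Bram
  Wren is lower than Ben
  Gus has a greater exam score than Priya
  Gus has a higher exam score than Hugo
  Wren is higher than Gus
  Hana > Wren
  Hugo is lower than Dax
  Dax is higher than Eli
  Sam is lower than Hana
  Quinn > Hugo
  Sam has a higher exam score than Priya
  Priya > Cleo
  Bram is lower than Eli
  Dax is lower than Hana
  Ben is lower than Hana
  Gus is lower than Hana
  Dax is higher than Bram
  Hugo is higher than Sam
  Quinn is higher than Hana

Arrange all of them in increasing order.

Nothing is placed below Cleo, so it is least; from there Cleo < Priya; Priya < Sam; Sam < Hugo; Hugo < Gus; Gus < Wren; Wren < Ben; Ben < Bram; Bram < Eli; Eli < Dax; Dax < Hana; Hana < Quinn, each given directly.

Cleo < Priya < Sam < Hugo < Gus < Wren < Ben < Bram < Eli < Dax < Hana < Quinn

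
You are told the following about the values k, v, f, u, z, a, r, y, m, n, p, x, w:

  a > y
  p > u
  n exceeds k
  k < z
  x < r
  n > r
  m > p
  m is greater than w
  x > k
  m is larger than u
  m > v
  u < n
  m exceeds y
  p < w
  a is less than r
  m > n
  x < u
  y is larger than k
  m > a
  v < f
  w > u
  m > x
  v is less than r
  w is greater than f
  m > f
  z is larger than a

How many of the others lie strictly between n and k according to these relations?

5

Chaining upward from k reaches: y, x, a, z, r, u, p, w, m.
Chaining downward from n reaches: v, y, x, a, r, u.
Strictly between k and n are those in both lists: y, x, a, r, u — 5 elements.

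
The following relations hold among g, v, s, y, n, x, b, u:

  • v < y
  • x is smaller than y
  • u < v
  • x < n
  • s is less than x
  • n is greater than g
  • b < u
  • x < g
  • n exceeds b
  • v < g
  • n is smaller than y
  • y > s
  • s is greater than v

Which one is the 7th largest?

The consecutive relations fix a unique order: b < u < v < s < x < g < n < y.
The 7th largest is u.

u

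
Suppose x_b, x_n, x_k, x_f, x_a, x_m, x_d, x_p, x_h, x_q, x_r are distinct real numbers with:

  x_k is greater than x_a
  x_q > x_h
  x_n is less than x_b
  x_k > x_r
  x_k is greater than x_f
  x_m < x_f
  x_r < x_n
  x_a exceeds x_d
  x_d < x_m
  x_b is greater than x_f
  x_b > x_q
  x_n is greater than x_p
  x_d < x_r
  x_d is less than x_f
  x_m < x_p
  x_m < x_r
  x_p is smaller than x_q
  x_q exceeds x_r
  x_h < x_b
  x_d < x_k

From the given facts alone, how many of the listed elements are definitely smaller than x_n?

4

The elements the relations force below x_n are x_d, x_m, x_r, x_p — no chain reaches any other.
That is 4.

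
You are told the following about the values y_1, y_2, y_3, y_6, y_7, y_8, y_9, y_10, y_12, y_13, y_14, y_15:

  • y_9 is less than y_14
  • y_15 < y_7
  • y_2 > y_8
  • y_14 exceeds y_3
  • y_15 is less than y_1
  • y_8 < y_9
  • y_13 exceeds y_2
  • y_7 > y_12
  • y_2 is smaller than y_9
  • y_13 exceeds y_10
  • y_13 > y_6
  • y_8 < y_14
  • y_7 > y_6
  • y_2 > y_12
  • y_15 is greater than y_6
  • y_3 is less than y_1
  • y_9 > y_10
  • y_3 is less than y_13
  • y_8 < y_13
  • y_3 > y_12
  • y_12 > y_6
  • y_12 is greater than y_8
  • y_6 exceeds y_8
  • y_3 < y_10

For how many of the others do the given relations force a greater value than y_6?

10

From y_6 the given relations immediately reach y_12, y_15, y_7, y_13.
From those, y_3, y_2, y_1 — 7 in total.
From those, y_10, y_9, y_14 — 10 in total.
No other element is forced above y_6 by the given relations, so the count is 10.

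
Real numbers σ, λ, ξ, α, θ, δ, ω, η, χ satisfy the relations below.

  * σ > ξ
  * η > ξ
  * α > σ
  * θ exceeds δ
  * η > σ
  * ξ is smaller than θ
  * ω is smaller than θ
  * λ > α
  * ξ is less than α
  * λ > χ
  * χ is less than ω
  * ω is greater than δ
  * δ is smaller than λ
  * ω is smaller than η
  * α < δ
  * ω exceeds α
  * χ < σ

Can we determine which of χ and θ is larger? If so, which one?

Following the relations from χ: χ < σ < α < ω < θ.
So θ is larger.

θ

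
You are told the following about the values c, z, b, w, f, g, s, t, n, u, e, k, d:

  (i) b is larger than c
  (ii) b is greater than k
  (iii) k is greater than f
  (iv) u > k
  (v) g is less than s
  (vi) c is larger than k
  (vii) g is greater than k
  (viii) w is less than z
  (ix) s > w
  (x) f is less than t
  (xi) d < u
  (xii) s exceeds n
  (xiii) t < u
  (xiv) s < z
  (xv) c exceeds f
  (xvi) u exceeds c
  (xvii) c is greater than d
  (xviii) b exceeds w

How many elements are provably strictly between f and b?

Chaining upward from f reaches: k, g, c, s, z, t, u.
Chaining downward from b reaches: k, d, w, c.
Strictly between f and b are those in both lists: k, c — 2 elements.

2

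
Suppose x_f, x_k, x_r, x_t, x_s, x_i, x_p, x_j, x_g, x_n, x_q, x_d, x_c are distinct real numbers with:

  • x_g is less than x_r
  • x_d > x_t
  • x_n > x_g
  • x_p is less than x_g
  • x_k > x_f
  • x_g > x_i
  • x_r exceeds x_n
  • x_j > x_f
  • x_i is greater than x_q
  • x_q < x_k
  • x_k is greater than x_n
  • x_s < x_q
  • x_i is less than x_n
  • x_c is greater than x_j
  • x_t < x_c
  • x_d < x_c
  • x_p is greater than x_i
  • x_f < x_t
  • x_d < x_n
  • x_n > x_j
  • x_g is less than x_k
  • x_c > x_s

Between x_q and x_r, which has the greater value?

x_q < x_i < x_p < x_g < x_n < x_r, by transitivity through x_i, x_p, x_g, x_n.
So x_q < x_r; x_r is the larger of the two.

x_r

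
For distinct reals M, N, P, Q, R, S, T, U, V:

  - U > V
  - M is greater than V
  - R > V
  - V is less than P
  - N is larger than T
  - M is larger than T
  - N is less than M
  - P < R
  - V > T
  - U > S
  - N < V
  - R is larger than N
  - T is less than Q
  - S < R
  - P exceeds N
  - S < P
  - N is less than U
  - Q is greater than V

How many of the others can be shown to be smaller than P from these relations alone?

Directly below P: S, N, V.
One step further: T (4 so far).
Nothing else is reachable below P; 4 in all.

4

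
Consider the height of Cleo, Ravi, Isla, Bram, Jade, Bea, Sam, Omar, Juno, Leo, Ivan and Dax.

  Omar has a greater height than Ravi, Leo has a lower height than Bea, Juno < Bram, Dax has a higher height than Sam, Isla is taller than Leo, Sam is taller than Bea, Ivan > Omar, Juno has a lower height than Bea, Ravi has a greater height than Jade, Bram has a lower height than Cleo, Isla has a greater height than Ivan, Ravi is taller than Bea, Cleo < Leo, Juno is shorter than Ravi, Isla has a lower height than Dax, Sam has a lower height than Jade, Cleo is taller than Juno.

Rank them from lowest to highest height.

Juno < Bram < Cleo < Leo < Bea < Sam < Jade < Ravi < Omar < Ivan < Isla < Dax

Nothing is placed below Juno, so it is least; from there Juno < Bram; Bram < Cleo; Cleo < Leo; Leo < Bea; Bea < Sam; Sam < Jade; Jade < Ravi; Ravi < Omar; Omar < Ivan; Ivan < Isla; Isla < Dax, each given directly.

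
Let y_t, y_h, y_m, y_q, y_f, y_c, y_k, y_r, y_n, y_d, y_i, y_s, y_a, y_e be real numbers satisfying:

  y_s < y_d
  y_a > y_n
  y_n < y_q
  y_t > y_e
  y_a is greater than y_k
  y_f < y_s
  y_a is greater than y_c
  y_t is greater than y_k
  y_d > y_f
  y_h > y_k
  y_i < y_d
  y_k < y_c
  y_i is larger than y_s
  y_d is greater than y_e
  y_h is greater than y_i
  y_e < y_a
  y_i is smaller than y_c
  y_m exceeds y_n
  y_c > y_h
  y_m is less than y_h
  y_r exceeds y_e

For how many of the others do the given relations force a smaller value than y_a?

9

Directly below y_a: y_n, y_k, y_e, y_c.
One step further: y_i, y_h (6 so far).
One step further: y_s, y_m (8 so far).
One step further: y_f (9 so far).
Nothing else is reachable below y_a; 9 in all.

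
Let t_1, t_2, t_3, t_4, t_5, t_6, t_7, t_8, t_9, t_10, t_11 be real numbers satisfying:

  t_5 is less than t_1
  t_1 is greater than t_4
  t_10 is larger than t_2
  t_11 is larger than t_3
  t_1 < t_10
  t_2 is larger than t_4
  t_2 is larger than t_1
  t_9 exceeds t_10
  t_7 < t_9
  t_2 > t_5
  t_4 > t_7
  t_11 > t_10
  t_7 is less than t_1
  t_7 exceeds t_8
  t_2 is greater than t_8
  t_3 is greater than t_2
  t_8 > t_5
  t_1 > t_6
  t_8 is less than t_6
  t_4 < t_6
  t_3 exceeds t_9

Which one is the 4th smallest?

The consecutive relations fix a unique order: t_5 < t_8 < t_7 < t_4 < t_6 < t_1 < t_2 < t_10 < t_9 < t_3 < t_11.
The 4th smallest is t_4.

t_4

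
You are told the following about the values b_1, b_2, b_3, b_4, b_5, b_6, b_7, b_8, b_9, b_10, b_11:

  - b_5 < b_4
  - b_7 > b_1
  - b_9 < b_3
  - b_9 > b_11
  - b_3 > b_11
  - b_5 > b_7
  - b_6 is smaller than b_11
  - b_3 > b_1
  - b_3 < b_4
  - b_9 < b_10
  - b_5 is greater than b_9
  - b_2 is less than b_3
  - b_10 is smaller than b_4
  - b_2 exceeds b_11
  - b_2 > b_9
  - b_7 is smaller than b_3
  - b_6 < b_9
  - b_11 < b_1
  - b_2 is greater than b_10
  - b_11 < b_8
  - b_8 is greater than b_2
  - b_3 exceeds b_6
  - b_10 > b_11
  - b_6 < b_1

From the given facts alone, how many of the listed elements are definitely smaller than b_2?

4

From b_2 the given relations immediately reach b_11, b_9, b_10.
From those, b_6 — 4 in total.
No other element is forced below b_2 by the given relations, so the count is 4.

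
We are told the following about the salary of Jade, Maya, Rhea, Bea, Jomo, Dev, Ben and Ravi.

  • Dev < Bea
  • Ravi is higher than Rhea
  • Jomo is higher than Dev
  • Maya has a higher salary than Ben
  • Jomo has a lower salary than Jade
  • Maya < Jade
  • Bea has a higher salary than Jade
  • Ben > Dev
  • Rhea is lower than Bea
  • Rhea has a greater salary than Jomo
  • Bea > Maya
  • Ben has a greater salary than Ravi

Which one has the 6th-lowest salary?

The consecutive relations fix a unique order: Dev < Jomo < Rhea < Ravi < Ben < Maya < Jade < Bea.
The 6th smallest is Maya.

Maya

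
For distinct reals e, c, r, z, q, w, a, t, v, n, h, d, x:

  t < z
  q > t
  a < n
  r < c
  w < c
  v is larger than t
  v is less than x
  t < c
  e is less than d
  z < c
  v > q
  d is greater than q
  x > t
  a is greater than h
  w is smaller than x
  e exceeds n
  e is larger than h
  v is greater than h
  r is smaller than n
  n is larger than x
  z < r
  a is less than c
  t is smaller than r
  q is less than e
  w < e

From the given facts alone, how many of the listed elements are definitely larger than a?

The elements the relations force above a are c, n, e, d — no chain reaches any other.
That is 4.

4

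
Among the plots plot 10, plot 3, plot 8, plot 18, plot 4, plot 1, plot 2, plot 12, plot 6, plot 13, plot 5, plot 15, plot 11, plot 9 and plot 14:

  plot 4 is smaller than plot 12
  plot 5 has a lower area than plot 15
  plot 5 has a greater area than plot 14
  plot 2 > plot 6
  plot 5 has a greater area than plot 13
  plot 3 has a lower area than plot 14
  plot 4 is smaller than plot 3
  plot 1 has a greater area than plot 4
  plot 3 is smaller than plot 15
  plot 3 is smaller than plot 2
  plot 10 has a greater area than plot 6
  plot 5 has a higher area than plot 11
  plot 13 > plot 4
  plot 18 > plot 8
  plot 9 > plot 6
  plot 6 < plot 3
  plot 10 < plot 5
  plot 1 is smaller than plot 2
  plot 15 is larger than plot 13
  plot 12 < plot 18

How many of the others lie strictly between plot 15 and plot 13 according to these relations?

Chaining upward from plot 13 reaches: plot 5.
Chaining downward from plot 15 reaches: plot 6, plot 4, plot 3, plot 11, plot 10, plot 14, plot 5.
Strictly between plot 13 and plot 15 are those in both lists: plot 5 — 1 element.

1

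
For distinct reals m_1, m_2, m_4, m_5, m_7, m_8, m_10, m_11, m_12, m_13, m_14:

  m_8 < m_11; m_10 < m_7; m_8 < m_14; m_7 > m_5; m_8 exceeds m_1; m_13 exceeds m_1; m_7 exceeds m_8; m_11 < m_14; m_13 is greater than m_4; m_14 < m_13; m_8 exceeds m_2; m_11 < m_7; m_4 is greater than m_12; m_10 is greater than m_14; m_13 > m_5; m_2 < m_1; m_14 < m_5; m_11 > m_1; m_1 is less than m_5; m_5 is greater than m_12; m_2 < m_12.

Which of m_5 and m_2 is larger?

m_5

m_2 < m_1 and m_1 < m_8 give m_2 < m_8.
With m_8 < m_11: m_2 < m_1 < m_8 < m_11.
With m_11 < m_14: m_2 < m_1 < m_8 < m_11 < m_14.
Then m_14 < m_5 extends the chain to m_5.
So m_2 < m_5; m_5 is the larger of the two.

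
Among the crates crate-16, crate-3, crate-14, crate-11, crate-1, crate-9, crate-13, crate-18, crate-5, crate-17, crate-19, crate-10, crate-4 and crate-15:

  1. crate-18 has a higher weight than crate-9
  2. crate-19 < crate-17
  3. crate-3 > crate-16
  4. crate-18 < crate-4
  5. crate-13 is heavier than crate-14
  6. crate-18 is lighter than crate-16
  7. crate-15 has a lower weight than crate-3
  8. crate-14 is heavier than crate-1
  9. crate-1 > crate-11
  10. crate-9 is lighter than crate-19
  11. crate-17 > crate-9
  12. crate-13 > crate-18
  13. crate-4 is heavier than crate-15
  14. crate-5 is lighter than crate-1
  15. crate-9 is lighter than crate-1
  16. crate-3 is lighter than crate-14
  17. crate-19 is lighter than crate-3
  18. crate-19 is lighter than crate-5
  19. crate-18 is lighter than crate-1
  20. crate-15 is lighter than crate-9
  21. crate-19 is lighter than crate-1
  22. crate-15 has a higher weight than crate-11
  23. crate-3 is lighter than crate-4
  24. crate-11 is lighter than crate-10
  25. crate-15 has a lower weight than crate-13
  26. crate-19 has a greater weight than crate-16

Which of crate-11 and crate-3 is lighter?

crate-11

Chaining the given relations: crate-11 < crate-15 < crate-9 < crate-18 < crate-16 < crate-19 < crate-3.
So crate-11 < crate-3; crate-11 is the lighter of the two.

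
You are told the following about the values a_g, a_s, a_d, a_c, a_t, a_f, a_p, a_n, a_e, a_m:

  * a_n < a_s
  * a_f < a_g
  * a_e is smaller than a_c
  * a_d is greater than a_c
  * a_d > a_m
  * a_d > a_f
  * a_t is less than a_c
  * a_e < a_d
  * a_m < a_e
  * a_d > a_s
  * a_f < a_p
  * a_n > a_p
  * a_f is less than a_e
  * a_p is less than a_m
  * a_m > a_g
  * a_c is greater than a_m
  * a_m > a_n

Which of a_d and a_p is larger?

a_d

Following the relations from a_p: a_p < a_n < a_m < a_e < a_c < a_d.
So a_p < a_d; a_d is the larger of the two.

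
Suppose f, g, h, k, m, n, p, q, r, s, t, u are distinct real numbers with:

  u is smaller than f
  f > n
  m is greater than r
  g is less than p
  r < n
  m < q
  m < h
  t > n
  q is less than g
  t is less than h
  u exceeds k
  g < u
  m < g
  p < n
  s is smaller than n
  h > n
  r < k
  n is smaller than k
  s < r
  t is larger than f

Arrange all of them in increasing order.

s < r < m < q < g < p < n < k < u < f < t < h

The consecutive links are each given: s < r; r < m; m < q; q < g; g < p; p < n; n < k; k < u; u < f; f < t; t < h.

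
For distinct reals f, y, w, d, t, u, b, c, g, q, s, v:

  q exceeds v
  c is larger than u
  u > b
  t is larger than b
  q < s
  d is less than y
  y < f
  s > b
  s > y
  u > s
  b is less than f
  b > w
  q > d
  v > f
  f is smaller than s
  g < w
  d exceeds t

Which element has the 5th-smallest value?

Chaining the given pairs: g < w < b < t < d < y < f < v < q < s < u < c.
The 5th smallest is d.

d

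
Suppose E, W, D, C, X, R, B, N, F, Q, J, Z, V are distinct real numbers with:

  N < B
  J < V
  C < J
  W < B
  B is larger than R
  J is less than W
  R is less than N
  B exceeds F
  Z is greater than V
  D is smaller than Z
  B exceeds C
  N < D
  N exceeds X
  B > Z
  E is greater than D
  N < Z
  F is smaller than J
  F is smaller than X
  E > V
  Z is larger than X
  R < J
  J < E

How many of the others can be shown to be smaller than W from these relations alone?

From W the given relations immediately reach J.
From those, F, R, C — 4 in total.
No other element is forced below W by the given relations, so the count is 4.

4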